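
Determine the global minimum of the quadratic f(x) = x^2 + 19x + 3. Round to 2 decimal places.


For a quadratic f(x) = ax^2 + bx + c with a > 0, the minimum is at the vertex.
Vertex x-coordinate: x = -b/(2a)
x = -(19) / (2 * 1)
x = -19/2
Substitute back to find the minimum value:
f(-19/2) = 1 * (-19/2)^2 + 19 * (-19/2) + 3
= 361/4 - 361/2 + 3
= -349/4 = -87.25

-87.25


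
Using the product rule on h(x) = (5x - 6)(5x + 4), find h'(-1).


Let u(x) = 5x - 6 and v(x) = 5x + 4
u'(x) = 5
v'(x) = 5
Product rule: h'(x) = u'(x)*v(x) + u(x)*v'(x)
= 5 * (5x + 4) + (5x - 6) * 5
At x = -1:
u(-1) = 5 * (-1) - 6 = -11
v(-1) = 5 * (-1) + 4 = -1
h'(-1) = 5 * (-1) + (-11) * 5
= -5 - 55
= -60

-60


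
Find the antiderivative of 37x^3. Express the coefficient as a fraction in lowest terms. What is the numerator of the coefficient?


Apply the power rule for integration:
integral of ax^n dx = a/(n+1) * x^(n+1) + C
integral of 37x^3 dx
= 37/4 * x^4 + C
The coefficient in lowest terms is 37/4, and its numerator is 37

37


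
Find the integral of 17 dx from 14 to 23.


The integral of a constant k over [a, b] equals k * (b - a).
integral from 14 to 23 of 17 dx
= 17 * (23 - 14)
= 17 * 9
= 153

153


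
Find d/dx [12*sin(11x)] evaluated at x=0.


Apply the chain rule to differentiate 12*sin(11x):
d/dx [12*sin(11x)]
= 12 * cos(11x) * d/dx(11x)
= 12 * 11 * cos(11x)
= 132 * cos(11x)
Evaluate at x = 0:
= 132 * cos(0)
= 132 * 1
= 132

132


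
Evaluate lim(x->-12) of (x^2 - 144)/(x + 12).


Direct substitution gives 0/0, so we factor the numerator.
Factor: (x^2 - 144) = (x + 12)(x - 12)
Cancel the common factor (x + 12):
(x^2 - 144)/(x + 12) = (x - 12)
Now substitute x = -12:
= (-12) - (12) = -24

-24


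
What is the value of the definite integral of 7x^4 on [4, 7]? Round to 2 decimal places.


Find the antiderivative of 7x^4:
F(x) = 7/5 * x^5
Apply the Fundamental Theorem of Calculus:
F(7) - F(4)
= 7/5 * 7^5 - 7/5 * 4^5
= 7/5 * (16807 - 1024)
= 7/5 * 15783
= 110481/5 = 22096.20

22096.20


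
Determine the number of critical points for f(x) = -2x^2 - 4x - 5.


Find where f'(x) = 0:
f'(x) = -4x - 4
Set f'(x) = 0:
-4x - 4 = 0
x = 4 / (-4) = -1
This is a linear equation in x, so there is exactly one solution.
Number of critical points: 1

1


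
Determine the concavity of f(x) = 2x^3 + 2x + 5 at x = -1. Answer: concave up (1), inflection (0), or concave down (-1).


Concavity is determined by the sign of f''(x).
f(x) = 2x^3 + 2x + 5
f'(x) = 6x^2 + 2
f''(x) = 12x
f''(-1) = 12 * (-1) + 0
= -12 + 0
= -12
Since f''(-1) < 0, the function is concave down (-1)

-1


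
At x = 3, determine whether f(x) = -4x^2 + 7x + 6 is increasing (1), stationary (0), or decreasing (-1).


Compute f'(x) to determine behavior:
f'(x) = -8x + 7
f'(3) = -8 * 3 + 7
= -24 + 7
= -17
Since f'(3) < 0, the function is decreasing (-1)

-1


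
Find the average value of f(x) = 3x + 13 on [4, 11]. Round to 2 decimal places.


Average value = 1/(b-a) * integral from a to b of f(x) dx
First compute the integral of 3x + 13:
F(x) = (3/2)x^2 + 13x
F(11) = 3/2 * 121 + 13 * 11 = 649/2
F(4) = 3/2 * 16 + 13 * 4 = 76
Integral = 649/2 - 76 = 497/2
Average = (497/2) / (11 - 4) = (497/2) / 7
= 71/2 = 35.50

35.50


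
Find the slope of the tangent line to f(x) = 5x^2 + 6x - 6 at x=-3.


The slope of the tangent line equals f'(x) at the point.
f(x) = 5x^2 + 6x - 6
f'(x) = 10x + 6
At x = -3:
f'(-3) = 10 * (-3) + 6
= -30 + 6
= -24

-24


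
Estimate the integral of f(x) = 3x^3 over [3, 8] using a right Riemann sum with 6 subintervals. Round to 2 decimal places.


Right Riemann sum uses right endpoints of each subinterval.
Interval: [3, 8], n = 6
dx = (8 - 3) / 6 = 5/6
Right endpoints: [23/6, 14/3, 11/2, 19/3, 43/6, 8]
f values: [12167/72, 2744/9, 3993/8, 6859/9, 79507/72, 1536]
Sum = dx * (sum of f values)
= 5/6 * 35003/8
= 175015/48 ≈ 3646.15

3646.15


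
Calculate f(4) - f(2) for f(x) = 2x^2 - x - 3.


Net change = f(b) - f(a)
f(x) = 2x^2 - x - 3
Compute f(4):
f(4) = 2 * 4^2 - 1 * 4 - 3
= 32 - 4 - 3
= 25
Compute f(2):
f(2) = 2 * 2^2 - 1 * 2 - 3
= 8 - 2 - 3
= 3
Net change = 25 - 3 = 22

22


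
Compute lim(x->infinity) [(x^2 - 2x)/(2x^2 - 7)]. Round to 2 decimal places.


For limits at infinity with equal-degree polynomials,
we compare leading coefficients.
Numerator leading term: x^2
Denominator leading term: 2x^2
Divide both by x^2:
lim = (1 - 2/x) / (2 - 7/x^2)
As x -> infinity, the 1/x and 1/x^2 terms vanish:
= 1/2 = 0.50

0.50


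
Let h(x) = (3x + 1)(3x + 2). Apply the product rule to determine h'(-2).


Let u(x) = 3x + 1 and v(x) = 3x + 2
u'(x) = 3
v'(x) = 3
Product rule: h'(x) = u'(x)*v(x) + u(x)*v'(x)
= 3 * (3x + 2) + (3x + 1) * 3
At x = -2:
u(-2) = 3 * (-2) + 1 = -5
v(-2) = 3 * (-2) + 2 = -4
h'(-2) = 3 * (-4) + (-5) * 3
= -12 - 15
= -27

-27


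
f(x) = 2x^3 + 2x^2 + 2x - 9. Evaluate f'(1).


Differentiate f(x) = 2x^3 + 2x^2 + 2x - 9 term by term:
f'(x) = 6x^2 + 4x + 2
Substitute x = 1:
f'(1) = 6 * 1^2 + 4 * 1 + 2
= 6 + 4 + 2
= 12

12


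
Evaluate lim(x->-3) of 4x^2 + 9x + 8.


Since polynomials are continuous, we use direct substitution.
lim(x->-3) of 4x^2 + 9x + 8
= 4 * (-3)^2 + 9 * (-3) + 8
= 36 - 27 + 8
= 17

17


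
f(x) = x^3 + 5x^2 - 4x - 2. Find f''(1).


First derivative:
f'(x) = 3x^2 + 10x - 4
Second derivative:
f''(x) = 6x + 10
Substitute x = 1:
f''(1) = 6 * 1 + 10
= 6 + 10
= 16

16


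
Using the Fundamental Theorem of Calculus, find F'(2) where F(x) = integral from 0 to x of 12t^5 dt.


By the Fundamental Theorem of Calculus (Part 1):
If F(x) = integral from 0 to x of f(t) dt, then F'(x) = f(x)
Here f(t) = 12t^5
So F'(x) = 12x^5
Evaluate at x = 2:
F'(2) = 12 * 2^5
= 12 * 32
= 384

384


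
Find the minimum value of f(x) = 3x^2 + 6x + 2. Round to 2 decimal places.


For a quadratic f(x) = ax^2 + bx + c with a > 0, the minimum is at the vertex.
Vertex x-coordinate: x = -b/(2a)
x = -(6) / (2 * 3)
x = -6/6 = -1
Substitute back to find the minimum value:
f(-1) = 3 * (-1)^2 + 6 * (-1) + 2
= 3 - 6 + 2
= -1 = -1.00

-1.00


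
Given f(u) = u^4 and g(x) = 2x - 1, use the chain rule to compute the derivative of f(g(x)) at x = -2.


Using the chain rule: (f(g(x)))' = f'(g(x)) * g'(x)
First, find g(-2):
g(-2) = 2 * (-2) - 1 = -5
Next, f'(u) = 4u^3
And g'(x) = 2
So f'(g(-2)) * g'(-2)
= 4 * (-5)^3 * 2
= 4 * (-125) * 2
= -1000

-1000


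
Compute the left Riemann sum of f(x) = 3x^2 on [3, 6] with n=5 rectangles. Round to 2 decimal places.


Left Riemann sum uses left endpoints of each subinterval.
Interval: [3, 6], n = 5
dx = (6 - 3) / 5 = 3/5
Left endpoints: [3, 18/5, 21/5, 24/5, 27/5]
f values: [27, 972/25, 1323/25, 1728/25, 2187/25]
Sum = dx * (sum of f values)
= 3/5 * 1377/5
= 4131/25 = 165.24

165.24


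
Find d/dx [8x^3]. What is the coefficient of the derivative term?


We apply the power rule: d/dx [ax^n] = a*n * x^(n-1)
d/dx [8x^3]
= 8 * 3 * x^(3-1)
= 24x^2
The coefficient is 24

24


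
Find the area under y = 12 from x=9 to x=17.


The area under a constant function y = 12 is a rectangle.
Width = 17 - 9 = 8
Height = 12
Area = width * height
= 8 * 12
= 96

96


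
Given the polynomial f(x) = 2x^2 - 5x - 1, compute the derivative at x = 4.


Differentiate term by term using power and sum rules:
f(x) = 2x^2 - 5x - 1
f'(x) = 4x - 5
Substitute x = 4:
f'(4) = 4 * 4 - 5
= 16 - 5
= 11

11


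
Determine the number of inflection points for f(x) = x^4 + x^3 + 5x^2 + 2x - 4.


Inflection points occur where f''(x) = 0 and concavity changes.
f(x) = x^4 + x^3 + 5x^2 + 2x - 4
f'(x) = 4x^3 + 3x^2 + 10x + 2
f''(x) = 12x^2 + 6x + 10
This is a quadratic in x. Use the discriminant to count real roots.
Discriminant = (6)^2 - 4 * 12 * 10
= 36 - 480
= -444
Since discriminant < 0, f''(x) = 0 has no real solutions.
Number of inflection points: 0

0


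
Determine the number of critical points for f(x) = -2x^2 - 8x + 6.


Find where f'(x) = 0:
f'(x) = -4x - 8
Set f'(x) = 0:
-4x - 8 = 0
x = 8 / (-4) = -2
This is a linear equation in x, so there is exactly one solution.
Number of critical points: 1

1


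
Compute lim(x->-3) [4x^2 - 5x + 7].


Since polynomials are continuous, we use direct substitution.
lim(x->-3) of 4x^2 - 5x + 7
= 4 * (-3)^2 - 5 * (-3) + 7
= 36 + 15 + 7
= 58

58


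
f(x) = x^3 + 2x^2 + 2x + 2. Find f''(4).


First derivative:
f'(x) = 3x^2 + 4x + 2
Second derivative:
f''(x) = 6x + 4
Substitute x = 4:
f''(4) = 6 * 4 + 4
= 24 + 4
= 28

28


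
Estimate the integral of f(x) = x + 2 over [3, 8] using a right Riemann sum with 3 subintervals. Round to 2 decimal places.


Right Riemann sum uses right endpoints of each subinterval.
Interval: [3, 8], n = 3
dx = (8 - 3) / 3 = 5/3
Right endpoints: [14/3, 19/3, 8]
f values: [20/3, 25/3, 10]
Sum = dx * (sum of f values)
= 5/3 * 25
= 125/3 ≈ 41.67

41.67


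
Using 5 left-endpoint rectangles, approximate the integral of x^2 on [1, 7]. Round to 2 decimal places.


Left Riemann sum uses left endpoints of each subinterval.
Interval: [1, 7], n = 5
dx = (7 - 1) / 5 = 6/5
Left endpoints: [1, 11/5, 17/5, 23/5, 29/5]
f values: [1, 121/25, 289/25, 529/25, 841/25]
Sum = dx * (sum of f values)
= 6/5 * 361/5
= 2166/25 = 86.64

86.64


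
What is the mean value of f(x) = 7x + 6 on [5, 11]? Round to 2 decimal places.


Average value = 1/(b-a) * integral from a to b of f(x) dx
First compute the integral of 7x + 6:
F(x) = (7/2)x^2 + 6x
F(11) = 7/2 * 121 + 6 * 11 = 979/2
F(5) = 7/2 * 25 + 6 * 5 = 235/2
Integral = 979/2 - 235/2 = 372
Average = 372 / (11 - 5) = 372 / 6
= 62 = 62.00

62.00


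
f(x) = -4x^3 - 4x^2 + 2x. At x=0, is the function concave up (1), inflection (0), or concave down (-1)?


Concavity is determined by the sign of f''(x).
f(x) = -4x^3 - 4x^2 + 2x
f'(x) = -12x^2 - 8x + 2
f''(x) = -24x - 8
f''(0) = -24 * 0 - 8
= 0 - 8
= -8
Since f''(0) < 0, the function is concave down (-1)

-1


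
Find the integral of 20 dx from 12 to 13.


The integral of a constant k over [a, b] equals k * (b - a).
integral from 12 to 13 of 20 dx
= 20 * (13 - 12)
= 20 * 1
= 20

20


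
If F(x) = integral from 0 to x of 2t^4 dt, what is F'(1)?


By the Fundamental Theorem of Calculus (Part 1):
If F(x) = integral from 0 to x of f(t) dt, then F'(x) = f(x)
Here f(t) = 2t^4
So F'(x) = 2x^4
Evaluate at x = 1:
F'(1) = 2 * 1^4
= 2 * 1
= 2

2


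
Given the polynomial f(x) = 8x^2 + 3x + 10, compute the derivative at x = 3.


Differentiate term by term using power and sum rules:
f(x) = 8x^2 + 3x + 10
f'(x) = 16x + 3
Substitute x = 3:
f'(3) = 16 * 3 + 3
= 48 + 3
= 51

51


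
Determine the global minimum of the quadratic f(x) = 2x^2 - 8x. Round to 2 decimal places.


For a quadratic f(x) = ax^2 + bx + c with a > 0, the minimum is at the vertex.
Vertex x-coordinate: x = -b/(2a)
x = -(-8) / (2 * 2)
x = 8/4 = 2
Substitute back to find the minimum value:
f(2) = 2 * 2^2 - 8 * 2 + 0
= 8 - 16 + 0
= -8 = -8.00

-8.00


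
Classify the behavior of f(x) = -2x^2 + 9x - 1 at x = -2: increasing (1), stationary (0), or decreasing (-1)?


Compute f'(x) to determine behavior:
f'(x) = -4x + 9
f'(-2) = -4 * (-2) + 9
= 8 + 9
= 17
Since f'(-2) > 0, the function is increasing (1)

1


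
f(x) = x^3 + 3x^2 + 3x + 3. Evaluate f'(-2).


Differentiate f(x) = x^3 + 3x^2 + 3x + 3 term by term:
f'(x) = 3x^2 + 6x + 3
Substitute x = -2:
f'(-2) = 3 * (-2)^2 + 6 * (-2) + 3
= 12 - 12 + 3
= 3

3


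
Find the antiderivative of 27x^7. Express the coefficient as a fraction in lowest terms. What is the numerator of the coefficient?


Apply the power rule for integration:
integral of ax^n dx = a/(n+1) * x^(n+1) + C
integral of 27x^7 dx
= 27/8 * x^8 + C
The coefficient in lowest terms is 27/8, and its numerator is 27

27


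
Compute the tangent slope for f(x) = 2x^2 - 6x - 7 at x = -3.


The slope of the tangent line equals f'(x) at the point.
f(x) = 2x^2 - 6x - 7
f'(x) = 4x - 6
At x = -3:
f'(-3) = 4 * (-3) - 6
= -12 - 6
= -18

-18


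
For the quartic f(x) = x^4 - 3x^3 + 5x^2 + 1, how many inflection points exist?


Inflection points occur where f''(x) = 0 and concavity changes.
f(x) = x^4 - 3x^3 + 5x^2 + 1
f'(x) = 4x^3 - 9x^2 + 10x
f''(x) = 12x^2 - 18x + 10
This is a quadratic in x. Use the discriminant to count real roots.
Discriminant = (-18)^2 - 4 * 12 * 10
= 324 - 480
= -156
Since discriminant < 0, f''(x) = 0 has no real solutions.
Number of inflection points: 0

0


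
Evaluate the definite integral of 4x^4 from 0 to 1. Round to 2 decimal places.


Find the antiderivative of 4x^4:
F(x) = 4/5 * x^5
Apply the Fundamental Theorem of Calculus:
F(1) - F(0)
= 4/5 * 1^5 - 4/5 * 0^5
= 4/5 * (1 - 0)
= 4/5 * 1
= 4/5 = 0.80

0.80


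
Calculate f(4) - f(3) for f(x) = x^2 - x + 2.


Net change = f(b) - f(a)
f(x) = x^2 - x + 2
Compute f(4):
f(4) = 1 * 4^2 - 1 * 4 + 2
= 16 - 4 + 2
= 14
Compute f(3):
f(3) = 1 * 3^2 - 1 * 3 + 2
= 9 - 3 + 2
= 8
Net change = 14 - 8 = 6

6


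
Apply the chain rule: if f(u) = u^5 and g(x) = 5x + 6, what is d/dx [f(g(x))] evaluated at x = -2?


Using the chain rule: (f(g(x)))' = f'(g(x)) * g'(x)
First, find g(-2):
g(-2) = 5 * (-2) + 6 = -4
Next, f'(u) = 5u^4
And g'(x) = 5
So f'(g(-2)) * g'(-2)
= 5 * (-4)^4 * 5
= 5 * 256 * 5
= 6400

6400


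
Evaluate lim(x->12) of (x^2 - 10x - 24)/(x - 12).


Direct substitution gives 0/0, so we factor the numerator.
Factor: (x^2 - 10x - 24) = (x - 12)(x + 2)
Cancel the common factor (x - 12):
(x^2 - 10x - 24)/(x - 12) = (x + 2)
Now substitute x = 12:
= (12) - (-2) = 14

14


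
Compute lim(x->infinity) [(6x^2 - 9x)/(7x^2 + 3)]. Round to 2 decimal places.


For limits at infinity with equal-degree polynomials,
we compare leading coefficients.
Numerator leading term: 6x^2
Denominator leading term: 7x^2
Divide both by x^2:
lim = (6 - 9/x) / (7 + 3/x^2)
As x -> infinity, the 1/x and 1/x^2 terms vanish:
= 6/7 ≈ 0.86

0.86


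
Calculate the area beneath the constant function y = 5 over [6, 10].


The area under a constant function y = 5 is a rectangle.
Width = 10 - 6 = 4
Height = 5
Area = width * height
= 4 * 5
= 20

20


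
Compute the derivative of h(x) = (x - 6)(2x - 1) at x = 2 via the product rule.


Let u(x) = x - 6 and v(x) = 2x - 1
u'(x) = 1
v'(x) = 2
Product rule: h'(x) = u'(x)*v(x) + u(x)*v'(x)
= 1 * (2x - 1) + (x - 6) * 2
At x = 2:
u(2) = 1 * 2 - 6 = -4
v(2) = 2 * 2 - 1 = 3
h'(2) = 1 * 3 + (-4) * 2
= 3 - 8
= -5

-5


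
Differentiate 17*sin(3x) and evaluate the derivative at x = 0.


Apply the chain rule to differentiate 17*sin(3x):
d/dx [17*sin(3x)]
= 17 * cos(3x) * d/dx(3x)
= 17 * 3 * cos(3x)
= 51 * cos(3x)
Evaluate at x = 0:
= 51 * cos(0)
= 51 * 1
= 51

51


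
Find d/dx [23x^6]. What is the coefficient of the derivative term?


We apply the power rule: d/dx [ax^n] = a*n * x^(n-1)
d/dx [23x^6]
= 23 * 6 * x^(6-1)
= 138x^5
The coefficient is 138

138


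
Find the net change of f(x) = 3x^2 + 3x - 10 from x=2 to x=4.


Net change = f(b) - f(a)
f(x) = 3x^2 + 3x - 10
Compute f(4):
f(4) = 3 * 4^2 + 3 * 4 - 10
= 48 + 12 - 10
= 50
Compute f(2):
f(2) = 3 * 2^2 + 3 * 2 - 10
= 12 + 6 - 10
= 8
Net change = 50 - 8 = 42

42


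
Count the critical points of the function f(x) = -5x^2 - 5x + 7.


Find where f'(x) = 0:
f'(x) = -10x - 5
Set f'(x) = 0:
-10x - 5 = 0
x = 5 / (-10) = -1/2
This is a linear equation in x, so there is exactly one solution.
Number of critical points: 1

1


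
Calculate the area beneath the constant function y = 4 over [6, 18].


The area under a constant function y = 4 is a rectangle.
Width = 18 - 6 = 12
Height = 4
Area = width * height
= 12 * 4
= 48

48


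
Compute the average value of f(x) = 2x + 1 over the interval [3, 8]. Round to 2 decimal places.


Average value = 1/(b-a) * integral from a to b of f(x) dx
First compute the integral of 2x + 1:
F(x) = x^2 + x
F(8) = 1 * 64 + 1 * 8 = 72
F(3) = 1 * 9 + 1 * 3 = 12
Integral = 72 - 12 = 60
Average = 60 / (8 - 3) = 60 / 5
= 12 = 12.00

12.00


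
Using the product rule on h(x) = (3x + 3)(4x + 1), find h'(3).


Let u(x) = 3x + 3 and v(x) = 4x + 1
u'(x) = 3
v'(x) = 4
Product rule: h'(x) = u'(x)*v(x) + u(x)*v'(x)
= 3 * (4x + 1) + (3x + 3) * 4
At x = 3:
u(3) = 3 * 3 + 3 = 12
v(3) = 4 * 3 + 1 = 13
h'(3) = 3 * 13 + 12 * 4
= 39 + 48
= 87

87


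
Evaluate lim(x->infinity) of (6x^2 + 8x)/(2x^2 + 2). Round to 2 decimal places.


For limits at infinity with equal-degree polynomials,
we compare leading coefficients.
Numerator leading term: 6x^2
Denominator leading term: 2x^2
Divide both by x^2:
lim = (6 + 8/x) / (2 + 2/x^2)
As x -> infinity, the 1/x and 1/x^2 terms vanish:
= 6/2 = 3 = 3.00

3.00


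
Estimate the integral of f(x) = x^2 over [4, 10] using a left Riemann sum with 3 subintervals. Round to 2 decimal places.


Left Riemann sum uses left endpoints of each subinterval.
Interval: [4, 10], n = 3
dx = (10 - 4) / 3 = 2
Left endpoints: [4, 6, 8]
f values: [16, 36, 64]
Sum = dx * (sum of f values)
= 2 * 116
= 232 = 232.00

232.00


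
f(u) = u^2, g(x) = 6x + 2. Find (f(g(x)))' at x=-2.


Using the chain rule: (f(g(x)))' = f'(g(x)) * g'(x)
First, find g(-2):
g(-2) = 6 * (-2) + 2 = -10
Next, f'(u) = 2u
And g'(x) = 6
So f'(g(-2)) * g'(-2)
= 2 * (-10) * 6
= -120

-120


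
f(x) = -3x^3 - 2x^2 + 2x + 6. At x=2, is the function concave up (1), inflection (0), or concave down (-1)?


Concavity is determined by the sign of f''(x).
f(x) = -3x^3 - 2x^2 + 2x + 6
f'(x) = -9x^2 - 4x + 2
f''(x) = -18x - 4
f''(2) = -18 * 2 - 4
= -36 - 4
= -40
Since f''(2) < 0, the function is concave down (-1)

-1


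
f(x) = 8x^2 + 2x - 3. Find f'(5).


Differentiate term by term using power and sum rules:
f(x) = 8x^2 + 2x - 3
f'(x) = 16x + 2
Substitute x = 5:
f'(5) = 16 * 5 + 2
= 80 + 2
= 82

82


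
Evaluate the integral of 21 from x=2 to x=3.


The integral of a constant k over [a, b] equals k * (b - a).
integral from 2 to 3 of 21 dx
= 21 * (3 - 2)
= 21 * 1
= 21

21


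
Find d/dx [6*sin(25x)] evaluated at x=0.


Apply the chain rule to differentiate 6*sin(25x):
d/dx [6*sin(25x)]
= 6 * cos(25x) * d/dx(25x)
= 6 * 25 * cos(25x)
= 150 * cos(25x)
Evaluate at x = 0:
= 150 * cos(0)
= 150 * 1
= 150

150


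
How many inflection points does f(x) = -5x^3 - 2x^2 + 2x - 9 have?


Inflection points occur where f''(x) = 0 and concavity changes.
f(x) = -5x^3 - 2x^2 + 2x - 9
f'(x) = -15x^2 - 4x + 2
f''(x) = -30x - 4
Set f''(x) = 0:
-30x - 4 = 0
x = 4 / (-30) = -2/15
Since f''(x) is linear (degree 1), it changes sign at this point.
Therefore there is exactly 1 inflection point.

1


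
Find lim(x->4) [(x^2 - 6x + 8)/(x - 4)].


Direct substitution gives 0/0, so we factor the numerator.
Factor: (x^2 - 6x + 8) = (x - 4)(x - 2)
Cancel the common factor (x - 4):
(x^2 - 6x + 8)/(x - 4) = (x - 2)
Now substitute x = 4:
= (4) - (2) = 2

2


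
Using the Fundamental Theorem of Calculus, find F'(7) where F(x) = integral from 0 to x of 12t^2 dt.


By the Fundamental Theorem of Calculus (Part 1):
If F(x) = integral from 0 to x of f(t) dt, then F'(x) = f(x)
Here f(t) = 12t^2
So F'(x) = 12x^2
Evaluate at x = 7:
F'(7) = 12 * 7^2
= 12 * 49
= 588

588


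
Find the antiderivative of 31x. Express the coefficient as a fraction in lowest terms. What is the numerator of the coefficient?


Apply the power rule for integration:
integral of ax^n dx = a/(n+1) * x^(n+1) + C
integral of 31x dx
= 31/2 * x^2 + C
The coefficient in lowest terms is 31/2, and its numerator is 31

31


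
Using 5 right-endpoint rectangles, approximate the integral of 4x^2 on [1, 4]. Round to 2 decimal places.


Right Riemann sum uses right endpoints of each subinterval.
Interval: [1, 4], n = 5
dx = (4 - 1) / 5 = 3/5
Right endpoints: [8/5, 11/5, 14/5, 17/5, 4]
f values: [256/25, 484/25, 784/25, 1156/25, 64]
Sum = dx * (sum of f values)
= 3/5 * 856/5
= 2568/25 = 102.72

102.72


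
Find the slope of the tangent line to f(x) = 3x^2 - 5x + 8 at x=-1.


The slope of the tangent line equals f'(x) at the point.
f(x) = 3x^2 - 5x + 8
f'(x) = 6x - 5
At x = -1:
f'(-1) = 6 * (-1) - 5
= -6 - 5
= -11

-11


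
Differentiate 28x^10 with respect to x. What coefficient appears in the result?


We apply the power rule: d/dx [ax^n] = a*n * x^(n-1)
d/dx [28x^10]
= 28 * 10 * x^(10-1)
= 280x^9
The coefficient is 280

280


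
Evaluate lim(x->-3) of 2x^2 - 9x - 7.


Since polynomials are continuous, we use direct substitution.
lim(x->-3) of 2x^2 - 9x - 7
= 2 * (-3)^2 - 9 * (-3) - 7
= 18 + 27 - 7
= 38

38


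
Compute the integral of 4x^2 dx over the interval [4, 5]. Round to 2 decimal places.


Find the antiderivative of 4x^2:
F(x) = 4/3 * x^3
Apply the Fundamental Theorem of Calculus:
F(5) - F(4)
= 4/3 * 5^3 - 4/3 * 4^3
= 4/3 * (125 - 64)
= 4/3 * 61
= 244/3 ≈ 81.33

81.33


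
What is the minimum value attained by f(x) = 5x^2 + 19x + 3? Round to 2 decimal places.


For a quadratic f(x) = ax^2 + bx + c with a > 0, the minimum is at the vertex.
Vertex x-coordinate: x = -b/(2a)
x = -(19) / (2 * 5)
x = -19/10
Substitute back to find the minimum value:
f(-19/10) = 5 * (-19/10)^2 + 19 * (-19/10) + 3
= 361/20 - 361/10 + 3
= -301/20 = -15.05

-15.05


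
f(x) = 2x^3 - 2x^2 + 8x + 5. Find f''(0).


First derivative:
f'(x) = 6x^2 - 4x + 8
Second derivative:
f''(x) = 12x - 4
Substitute x = 0:
f''(0) = 12 * 0 - 4
= 0 - 4
= -4

-4


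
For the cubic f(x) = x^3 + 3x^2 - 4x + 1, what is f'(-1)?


Differentiate f(x) = x^3 + 3x^2 - 4x + 1 term by term:
f'(x) = 3x^2 + 6x - 4
Substitute x = -1:
f'(-1) = 3 * (-1)^2 + 6 * (-1) - 4
= 3 - 6 - 4
= -7

-7


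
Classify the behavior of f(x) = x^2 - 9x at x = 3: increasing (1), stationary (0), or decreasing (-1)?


Compute f'(x) to determine behavior:
f'(x) = 2x - 9
f'(3) = 2 * 3 - 9
= 6 - 9
= -3
Since f'(3) < 0, the function is decreasing (-1)

-1


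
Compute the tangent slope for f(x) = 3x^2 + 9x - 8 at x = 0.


The slope of the tangent line equals f'(x) at the point.
f(x) = 3x^2 + 9x - 8
f'(x) = 6x + 9
At x = 0:
f'(0) = 6 * 0 + 9
= 0 + 9
= 9

9


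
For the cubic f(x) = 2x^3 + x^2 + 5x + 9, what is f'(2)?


Differentiate f(x) = 2x^3 + x^2 + 5x + 9 term by term:
f'(x) = 6x^2 + 2x + 5
Substitute x = 2:
f'(2) = 6 * 2^2 + 2 * 2 + 5
= 24 + 4 + 5
= 33

33


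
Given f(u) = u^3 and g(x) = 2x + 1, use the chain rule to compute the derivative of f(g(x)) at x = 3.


Using the chain rule: (f(g(x)))' = f'(g(x)) * g'(x)
First, find g(3):
g(3) = 2 * 3 + 1 = 7
Next, f'(u) = 3u^2
And g'(x) = 2
So f'(g(3)) * g'(3)
= 3 * 7^2 * 2
= 3 * 49 * 2
= 294

294


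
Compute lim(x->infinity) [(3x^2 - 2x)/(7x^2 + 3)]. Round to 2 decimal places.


For limits at infinity with equal-degree polynomials,
we compare leading coefficients.
Numerator leading term: 3x^2
Denominator leading term: 7x^2
Divide both by x^2:
lim = (3 - 2/x) / (7 + 3/x^2)
As x -> infinity, the 1/x and 1/x^2 terms vanish:
= 3/7 ≈ 0.43

0.43


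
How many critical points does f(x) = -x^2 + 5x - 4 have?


Find where f'(x) = 0:
f'(x) = -2x + 5
Set f'(x) = 0:
-2x + 5 = 0
x = -5 / (-2) = 5/2
This is a linear equation in x, so there is exactly one solution.
Number of critical points: 1

1


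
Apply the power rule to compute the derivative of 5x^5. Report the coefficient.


We apply the power rule: d/dx [ax^n] = a*n * x^(n-1)
d/dx [5x^5]
= 5 * 5 * x^(5-1)
= 25x^4
The coefficient is 25

25


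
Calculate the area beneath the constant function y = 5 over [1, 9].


The area under a constant function y = 5 is a rectangle.
Width = 9 - 1 = 8
Height = 5
Area = width * height
= 8 * 5
= 40

40


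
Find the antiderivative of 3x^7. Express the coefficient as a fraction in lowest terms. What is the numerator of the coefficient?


Apply the power rule for integration:
integral of ax^n dx = a/(n+1) * x^(n+1) + C
integral of 3x^7 dx
= 3/8 * x^8 + C
The coefficient in lowest terms is 3/8, and its numerator is 3

3


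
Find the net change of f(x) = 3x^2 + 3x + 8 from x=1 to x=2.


Net change = f(b) - f(a)
f(x) = 3x^2 + 3x + 8
Compute f(2):
f(2) = 3 * 2^2 + 3 * 2 + 8
= 12 + 6 + 8
= 26
Compute f(1):
f(1) = 3 * 1^2 + 3 * 1 + 8
= 3 + 3 + 8
= 14
Net change = 26 - 14 = 12

12


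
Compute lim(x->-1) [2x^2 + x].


Since polynomials are continuous, we use direct substitution.
lim(x->-1) of 2x^2 + x
= 2 * (-1)^2 + 1 * (-1) + 0
= 2 - 1 + 0
= 1

1


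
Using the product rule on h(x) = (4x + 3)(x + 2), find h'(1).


Let u(x) = 4x + 3 and v(x) = x + 2
u'(x) = 4
v'(x) = 1
Product rule: h'(x) = u'(x)*v(x) + u(x)*v'(x)
= 4 * (x + 2) + (4x + 3) * 1
At x = 1:
u(1) = 4 * 1 + 3 = 7
v(1) = 1 * 1 + 2 = 3
h'(1) = 4 * 3 + 7 * 1
= 12 + 7
= 19

19


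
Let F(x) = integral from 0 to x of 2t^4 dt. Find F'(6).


By the Fundamental Theorem of Calculus (Part 1):
If F(x) = integral from 0 to x of f(t) dt, then F'(x) = f(x)
Here f(t) = 2t^4
So F'(x) = 2x^4
Evaluate at x = 6:
F'(6) = 2 * 6^4
= 2 * 1296
= 2592

2592


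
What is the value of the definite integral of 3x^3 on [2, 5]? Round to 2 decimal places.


Find the antiderivative of 3x^3:
F(x) = 3/4 * x^4
Apply the Fundamental Theorem of Calculus:
F(5) - F(2)
= 3/4 * 5^4 - 3/4 * 2^4
= 3/4 * (625 - 16)
= 3/4 * 609
= 1827/4 = 456.75

456.75


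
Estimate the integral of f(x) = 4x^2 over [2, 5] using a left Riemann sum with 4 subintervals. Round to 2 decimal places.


Left Riemann sum uses left endpoints of each subinterval.
Interval: [2, 5], n = 4
dx = (5 - 2) / 4 = 3/4
Left endpoints: [2, 11/4, 7/2, 17/4]
f values: [16, 121/4, 49, 289/4]
Sum = dx * (sum of f values)
= 3/4 * 335/2
= 1005/8 ≈ 125.63

125.63


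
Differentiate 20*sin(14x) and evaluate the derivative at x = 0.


Apply the chain rule to differentiate 20*sin(14x):
d/dx [20*sin(14x)]
= 20 * cos(14x) * d/dx(14x)
= 20 * 14 * cos(14x)
= 280 * cos(14x)
Evaluate at x = 0:
= 280 * cos(0)
= 280 * 1
= 280

280


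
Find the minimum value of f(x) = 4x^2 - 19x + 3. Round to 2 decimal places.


For a quadratic f(x) = ax^2 + bx + c with a > 0, the minimum is at the vertex.
Vertex x-coordinate: x = -b/(2a)
x = -(-19) / (2 * 4)
x = 19/8
Substitute back to find the minimum value:
f(19/8) = 4 * (19/8)^2 - 19 * (19/8) + 3
= 361/16 - 361/8 + 3
= -313/16 ≈ -19.56

-19.56


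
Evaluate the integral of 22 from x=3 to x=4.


The integral of a constant k over [a, b] equals k * (b - a).
integral from 3 to 4 of 22 dx
= 22 * (4 - 3)
= 22 * 1
= 22

22


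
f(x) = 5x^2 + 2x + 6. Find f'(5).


Differentiate term by term using power and sum rules:
f(x) = 5x^2 + 2x + 6
f'(x) = 10x + 2
Substitute x = 5:
f'(5) = 10 * 5 + 2
= 50 + 2
= 52

52


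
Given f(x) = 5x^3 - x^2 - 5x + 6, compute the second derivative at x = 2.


First derivative:
f'(x) = 15x^2 - 2x - 5
Second derivative:
f''(x) = 30x - 2
Substitute x = 2:
f''(2) = 30 * 2 - 2
= 60 - 2
= 58

58


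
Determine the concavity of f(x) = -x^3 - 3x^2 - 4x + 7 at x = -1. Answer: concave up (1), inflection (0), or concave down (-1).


Concavity is determined by the sign of f''(x).
f(x) = -x^3 - 3x^2 - 4x + 7
f'(x) = -3x^2 - 6x - 4
f''(x) = -6x - 6
f''(-1) = -6 * (-1) - 6
= 6 - 6
= 0
f''(-1) = 0, and f''(x) is linear with nonzero slope -6, so f'' changes sign at x = -1. Hence the function is at an inflection point (0)

0


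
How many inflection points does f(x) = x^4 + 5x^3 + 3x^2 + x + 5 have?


Inflection points occur where f''(x) = 0 and concavity changes.
f(x) = x^4 + 5x^3 + 3x^2 + x + 5
f'(x) = 4x^3 + 15x^2 + 6x + 1
f''(x) = 12x^2 + 30x + 6
This is a quadratic in x. Use the discriminant to count real roots.
Discriminant = (30)^2 - 4 * 12 * 6
= 900 - 288
= 612
Since discriminant > 0, f''(x) = 0 has 2 distinct real solutions.
A quadratic with two distinct real roots changes sign at each root, so concavity changes at both.
Number of inflection points: 2

2


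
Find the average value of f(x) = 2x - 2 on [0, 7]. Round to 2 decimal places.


Average value = 1/(b-a) * integral from a to b of f(x) dx
First compute the integral of 2x - 2:
F(x) = x^2 - 2x
F(7) = 1 * 49 - 2 * 7 = 35
F(0) = 1 * 0 - 2 * 0 = 0
Integral = 35 - 0 = 35
Average = 35 / (7 - 0) = 35 / 7
= 5 = 5.00

5.00


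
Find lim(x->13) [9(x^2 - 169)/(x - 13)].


Direct substitution gives 0/0, so we factor the numerator.
Factor: 9(x^2 - 169) = 9 * (x - 13)(x + 13)
Cancel the common factor (x - 13):
9(x^2 - 169)/(x - 13) = 9 * (x + 13)
Now substitute x = 13:
= 9 * (13 + 13) = 234

234


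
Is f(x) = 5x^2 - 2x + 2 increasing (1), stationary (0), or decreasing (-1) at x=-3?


Compute f'(x) to determine behavior:
f'(x) = 10x - 2
f'(-3) = 10 * (-3) - 2
= -30 - 2
= -32
Since f'(-3) < 0, the function is decreasing (-1)

-1


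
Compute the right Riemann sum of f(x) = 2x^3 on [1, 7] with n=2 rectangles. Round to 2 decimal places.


Right Riemann sum uses right endpoints of each subinterval.
Interval: [1, 7], n = 2
dx = (7 - 1) / 2 = 3
Right endpoints: [4, 7]
f values: [128, 686]
Sum = dx * (sum of f values)
= 3 * 814
= 2442 = 2442.00

2442.00


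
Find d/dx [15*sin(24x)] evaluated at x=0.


Apply the chain rule to differentiate 15*sin(24x):
d/dx [15*sin(24x)]
= 15 * cos(24x) * d/dx(24x)
= 15 * 24 * cos(24x)
= 360 * cos(24x)
Evaluate at x = 0:
= 360 * cos(0)
= 360 * 1
= 360

360


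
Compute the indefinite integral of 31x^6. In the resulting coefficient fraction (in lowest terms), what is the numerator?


Apply the power rule for integration:
integral of ax^n dx = a/(n+1) * x^(n+1) + C
integral of 31x^6 dx
= 31/7 * x^7 + C
The coefficient in lowest terms is 31/7, and its numerator is 31

31


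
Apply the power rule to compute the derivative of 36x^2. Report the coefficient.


We apply the power rule: d/dx [ax^n] = a*n * x^(n-1)
d/dx [36x^2]
= 36 * 2 * x^(2-1)
= 72x
The coefficient is 72

72


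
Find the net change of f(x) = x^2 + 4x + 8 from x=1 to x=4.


Net change = f(b) - f(a)
f(x) = x^2 + 4x + 8
Compute f(4):
f(4) = 1 * 4^2 + 4 * 4 + 8
= 16 + 16 + 8
= 40
Compute f(1):
f(1) = 1 * 1^2 + 4 * 1 + 8
= 1 + 4 + 8
= 13
Net change = 40 - 13 = 27

27


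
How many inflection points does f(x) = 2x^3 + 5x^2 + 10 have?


Inflection points occur where f''(x) = 0 and concavity changes.
f(x) = 2x^3 + 5x^2 + 10
f'(x) = 6x^2 + 10x
f''(x) = 12x + 10
Set f''(x) = 0:
12x + 10 = 0
x = -10 / 12 = -5/6
Since f''(x) is linear (degree 1), it changes sign at this point.
Therefore there is exactly 1 inflection point.

1


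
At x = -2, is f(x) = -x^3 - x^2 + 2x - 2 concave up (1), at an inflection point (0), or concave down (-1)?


Concavity is determined by the sign of f''(x).
f(x) = -x^3 - x^2 + 2x - 2
f'(x) = -3x^2 - 2x + 2
f''(x) = -6x - 2
f''(-2) = -6 * (-2) - 2
= 12 - 2
= 10
Since f''(-2) > 0, the function is concave up (1)

1


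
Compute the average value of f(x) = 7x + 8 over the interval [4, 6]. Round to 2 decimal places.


Average value = 1/(b-a) * integral from a to b of f(x) dx
First compute the integral of 7x + 8:
F(x) = (7/2)x^2 + 8x
F(6) = 7/2 * 36 + 8 * 6 = 174
F(4) = 7/2 * 16 + 8 * 4 = 88
Integral = 174 - 88 = 86
Average = 86 / (6 - 4) = 86 / 2
= 43 = 43.00

43.00


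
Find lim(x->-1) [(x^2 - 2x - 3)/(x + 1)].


Direct substitution gives 0/0, so we factor the numerator.
Factor: (x^2 - 2x - 3) = (x + 1)(x - 3)
Cancel the common factor (x + 1):
(x^2 - 2x - 3)/(x + 1) = (x - 3)
Now substitute x = -1:
= (-1) - (3) = -4

-4


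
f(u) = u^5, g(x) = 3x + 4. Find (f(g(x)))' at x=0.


Using the chain rule: (f(g(x)))' = f'(g(x)) * g'(x)
First, find g(0):
g(0) = 3 * 0 + 4 = 4
Next, f'(u) = 5u^4
And g'(x) = 3
So f'(g(0)) * g'(0)
= 5 * 4^4 * 3
= 5 * 256 * 3
= 3840

3840


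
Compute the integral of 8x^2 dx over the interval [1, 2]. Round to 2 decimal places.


Find the antiderivative of 8x^2:
F(x) = 8/3 * x^3
Apply the Fundamental Theorem of Calculus:
F(2) - F(1)
= 8/3 * 2^3 - 8/3 * 1^3
= 8/3 * (8 - 1)
= 8/3 * 7
= 56/3 ≈ 18.67

18.67


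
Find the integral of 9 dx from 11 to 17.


The integral of a constant k over [a, b] equals k * (b - a).
integral from 11 to 17 of 9 dx
= 9 * (17 - 11)
= 9 * 6
= 54

54


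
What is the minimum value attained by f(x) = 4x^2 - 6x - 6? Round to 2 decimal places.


For a quadratic f(x) = ax^2 + bx + c with a > 0, the minimum is at the vertex.
Vertex x-coordinate: x = -b/(2a)
x = -(-6) / (2 * 4)
x = 6/8 = 3/4
Substitute back to find the minimum value:
f(3/4) = 4 * (3/4)^2 - 6 * (3/4) - 6
= 9/4 - 9/2 - 6
= -33/4 = -8.25

-8.25


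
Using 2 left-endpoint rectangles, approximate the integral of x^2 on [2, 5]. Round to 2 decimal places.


Left Riemann sum uses left endpoints of each subinterval.
Interval: [2, 5], n = 2
dx = (5 - 2) / 2 = 3/2
Left endpoints: [2, 7/2]
f values: [4, 49/4]
Sum = dx * (sum of f values)
= 3/2 * 65/4
= 195/8 ≈ 24.38

24.38


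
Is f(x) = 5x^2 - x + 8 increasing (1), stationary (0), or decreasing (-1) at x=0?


Compute f'(x) to determine behavior:
f'(x) = 10x - 1
f'(0) = 10 * 0 - 1
= 0 - 1
= -1
Since f'(0) < 0, the function is decreasing (-1)

-1


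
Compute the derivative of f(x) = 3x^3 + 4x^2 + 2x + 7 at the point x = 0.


Differentiate f(x) = 3x^3 + 4x^2 + 2x + 7 term by term:
f'(x) = 9x^2 + 8x + 2
Substitute x = 0:
f'(0) = 9 * 0^2 + 8 * 0 + 2
= 0 + 0 + 2
= 2

2


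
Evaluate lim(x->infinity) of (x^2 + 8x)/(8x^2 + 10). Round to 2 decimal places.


For limits at infinity with equal-degree polynomials,
we compare leading coefficients.
Numerator leading term: x^2
Denominator leading term: 8x^2
Divide both by x^2:
lim = (1 + 8/x) / (8 + 10/x^2)
As x -> infinity, the 1/x and 1/x^2 terms vanish:
= 1/8 ≈ 0.13

0.13


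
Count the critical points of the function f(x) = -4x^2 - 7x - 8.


Find where f'(x) = 0:
f'(x) = -8x - 7
Set f'(x) = 0:
-8x - 7 = 0
x = 7 / (-8) = -7/8
This is a linear equation in x, so there is exactly one solution.
Number of critical points: 1

1


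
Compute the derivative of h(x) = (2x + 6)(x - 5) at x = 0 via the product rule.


Let u(x) = 2x + 6 and v(x) = x - 5
u'(x) = 2
v'(x) = 1
Product rule: h'(x) = u'(x)*v(x) + u(x)*v'(x)
= 2 * (x - 5) + (2x + 6) * 1
At x = 0:
u(0) = 2 * 0 + 6 = 6
v(0) = 1 * 0 - 5 = -5
h'(0) = 2 * (-5) + 6 * 1
= -10 + 6
= -4

-4


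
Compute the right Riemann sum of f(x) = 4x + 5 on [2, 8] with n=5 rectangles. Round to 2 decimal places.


Right Riemann sum uses right endpoints of each subinterval.
Interval: [2, 8], n = 5
dx = (8 - 2) / 5 = 6/5
Right endpoints: [16/5, 22/5, 28/5, 34/5, 8]
f values: [89/5, 113/5, 137/5, 161/5, 37]
Sum = dx * (sum of f values)
= 6/5 * 137
= 822/5 = 164.40

164.40


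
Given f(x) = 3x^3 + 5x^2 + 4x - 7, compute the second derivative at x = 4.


First derivative:
f'(x) = 9x^2 + 10x + 4
Second derivative:
f''(x) = 18x + 10
Substitute x = 4:
f''(4) = 18 * 4 + 10
= 72 + 10
= 82

82


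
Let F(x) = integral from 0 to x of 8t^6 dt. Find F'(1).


By the Fundamental Theorem of Calculus (Part 1):
If F(x) = integral from 0 to x of f(t) dt, then F'(x) = f(x)
Here f(t) = 8t^6
So F'(x) = 8x^6
Evaluate at x = 1:
F'(1) = 8 * 1^6
= 8 * 1
= 8

8


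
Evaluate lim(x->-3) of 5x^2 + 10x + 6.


Since polynomials are continuous, we use direct substitution.
lim(x->-3) of 5x^2 + 10x + 6
= 5 * (-3)^2 + 10 * (-3) + 6
= 45 - 30 + 6
= 21

21


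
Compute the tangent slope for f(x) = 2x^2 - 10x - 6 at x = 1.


The slope of the tangent line equals f'(x) at the point.
f(x) = 2x^2 - 10x - 6
f'(x) = 4x - 10
At x = 1:
f'(1) = 4 * 1 - 10
= 4 - 10
= -6

-6


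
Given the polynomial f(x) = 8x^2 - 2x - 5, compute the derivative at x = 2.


Differentiate term by term using power and sum rules:
f(x) = 8x^2 - 2x - 5
f'(x) = 16x - 2
Substitute x = 2:
f'(2) = 16 * 2 - 2
= 32 - 2
= 30

30


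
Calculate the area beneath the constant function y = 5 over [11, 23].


The area under a constant function y = 5 is a rectangle.
Width = 23 - 11 = 12
Height = 5
Area = width * height
= 12 * 5
= 60

60


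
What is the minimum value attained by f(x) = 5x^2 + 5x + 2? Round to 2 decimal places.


For a quadratic f(x) = ax^2 + bx + c with a > 0, the minimum is at the vertex.
Vertex x-coordinate: x = -b/(2a)
x = -(5) / (2 * 5)
x = -5/10 = -1/2
Substitute back to find the minimum value:
f(-1/2) = 5 * (-1/2)^2 + 5 * (-1/2) + 2
= 5/4 - 5/2 + 2
= 3/4 = 0.75

0.75


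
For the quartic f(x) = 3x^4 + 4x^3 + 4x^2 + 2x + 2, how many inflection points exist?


Inflection points occur where f''(x) = 0 and concavity changes.
f(x) = 3x^4 + 4x^3 + 4x^2 + 2x + 2
f'(x) = 12x^3 + 12x^2 + 8x + 2
f''(x) = 36x^2 + 24x + 8
This is a quadratic in x. Use the discriminant to count real roots.
Discriminant = (24)^2 - 4 * 36 * 8
= 576 - 1152
= -576
Since discriminant < 0, f''(x) = 0 has no real solutions.
Number of inflection points: 0

0


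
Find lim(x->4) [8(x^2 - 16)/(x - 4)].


Direct substitution gives 0/0, so we factor the numerator.
Factor: 8(x^2 - 16) = 8 * (x - 4)(x + 4)
Cancel the common factor (x - 4):
8(x^2 - 16)/(x - 4) = 8 * (x + 4)
Now substitute x = 4:
= 8 * (4 + 4) = 64

64


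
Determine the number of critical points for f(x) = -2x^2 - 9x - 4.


Find where f'(x) = 0:
f'(x) = -4x - 9
Set f'(x) = 0:
-4x - 9 = 0
x = 9 / (-4) = -9/4
This is a linear equation in x, so there is exactly one solution.
Number of critical points: 1

1


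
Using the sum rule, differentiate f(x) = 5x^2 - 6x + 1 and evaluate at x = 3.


Differentiate term by term using power and sum rules:
f(x) = 5x^2 - 6x + 1
f'(x) = 10x - 6
Substitute x = 3:
f'(3) = 10 * 3 - 6
= 30 - 6
= 24

24


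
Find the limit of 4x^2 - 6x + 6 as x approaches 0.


Since polynomials are continuous, we use direct substitution.
lim(x->0) of 4x^2 - 6x + 6
= 4 * 0^2 - 6 * 0 + 6
= 0 + 0 + 6
= 6

6


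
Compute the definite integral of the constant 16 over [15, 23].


The integral of a constant k over [a, b] equals k * (b - a).
integral from 15 to 23 of 16 dx
= 16 * (23 - 15)
= 16 * 8
= 128

128


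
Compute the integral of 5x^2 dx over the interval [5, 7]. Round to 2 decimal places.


Find the antiderivative of 5x^2:
F(x) = 5/3 * x^3
Apply the Fundamental Theorem of Calculus:
F(7) - F(5)
= 5/3 * 7^3 - 5/3 * 5^3
= 5/3 * (343 - 125)
= 5/3 * 218
= 1090/3 ≈ 363.33

363.33


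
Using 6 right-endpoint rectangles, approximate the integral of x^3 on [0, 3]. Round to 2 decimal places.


Right Riemann sum uses right endpoints of each subinterval.
Interval: [0, 3], n = 6
dx = (3 - 0) / 6 = 1/2
Right endpoints: [1/2, 1, 3/2, 2, 5/2, 3]
f values: [1/8, 1, 27/8, 8, 125/8, 27]
Sum = dx * (sum of f values)
= 1/2 * 441/8
= 441/16 ≈ 27.56

27.56


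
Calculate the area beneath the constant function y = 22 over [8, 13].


The area under a constant function y = 22 is a rectangle.
Width = 13 - 8 = 5
Height = 22
Area = width * height
= 5 * 22
= 110

110


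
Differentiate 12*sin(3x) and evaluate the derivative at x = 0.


Apply the chain rule to differentiate 12*sin(3x):
d/dx [12*sin(3x)]
= 12 * cos(3x) * d/dx(3x)
= 12 * 3 * cos(3x)
= 36 * cos(3x)
Evaluate at x = 0:
= 36 * cos(0)
= 36 * 1
= 36

36


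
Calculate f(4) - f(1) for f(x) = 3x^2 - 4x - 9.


Net change = f(b) - f(a)
f(x) = 3x^2 - 4x - 9
Compute f(4):
f(4) = 3 * 4^2 - 4 * 4 - 9
= 48 - 16 - 9
= 23
Compute f(1):
f(1) = 3 * 1^2 - 4 * 1 - 9
= 3 - 4 - 9
= -10
Net change = 23 - (-10) = 33

33


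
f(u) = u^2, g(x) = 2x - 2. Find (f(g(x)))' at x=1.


Using the chain rule: (f(g(x)))' = f'(g(x)) * g'(x)
First, find g(1):
g(1) = 2 * 1 - 2 = 0
Next, f'(u) = 2u
And g'(x) = 2
So f'(g(1)) * g'(1)
= 2 * 0 * 2
= 0

0


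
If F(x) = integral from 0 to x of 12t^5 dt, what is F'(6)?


By the Fundamental Theorem of Calculus (Part 1):
If F(x) = integral from 0 to x of f(t) dt, then F'(x) = f(x)
Here f(t) = 12t^5
So F'(x) = 12x^5
Evaluate at x = 6:
F'(6) = 12 * 6^5
= 12 * 7776
= 93312

93312


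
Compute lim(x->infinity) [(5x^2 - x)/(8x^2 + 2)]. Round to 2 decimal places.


For limits at infinity with equal-degree polynomials,
we compare leading coefficients.
Numerator leading term: 5x^2
Denominator leading term: 8x^2
Divide both by x^2:
lim = (5 - 1/x) / (8 + 2/x^2)
As x -> infinity, the 1/x and 1/x^2 terms vanish:
= 5/8 ≈ 0.63

0.63
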